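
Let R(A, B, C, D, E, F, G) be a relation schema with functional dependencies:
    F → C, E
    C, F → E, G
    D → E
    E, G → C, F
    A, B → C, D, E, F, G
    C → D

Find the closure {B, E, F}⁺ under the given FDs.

{B, C, D, E, F, G}

Start with {B, E, F}.
F → C, E applies; add {C} → now {B, C, E, F}.
C, F → E, G applies; add {G} → now {B, C, E, F, G}.
C → D applies; add {D} → now {B, C, D, E, F, G}.
No further FD applies.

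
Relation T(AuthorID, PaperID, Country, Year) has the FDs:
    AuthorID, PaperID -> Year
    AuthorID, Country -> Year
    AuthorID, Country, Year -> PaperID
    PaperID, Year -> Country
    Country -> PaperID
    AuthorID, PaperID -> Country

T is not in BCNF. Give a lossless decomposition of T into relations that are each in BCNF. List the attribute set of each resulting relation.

{AuthorID, PaperID, Year}; {Country, PaperID}; {Country, Year}

Candidate keys of the original relation: {AuthorID, Country}, {AuthorID, PaperID}.
{AuthorID, Country, PaperID, Year}: {PaperID, Year} determines {Country, PaperID, Year} here but is not a superkey — split on PaperID, Year -> Country, giving {Country, PaperID, Year} and {AuthorID, PaperID, Year}.
{Country, PaperID, Year}: {Country} determines {Country, PaperID} here but is not a superkey — split on Country -> PaperID, giving {Country, PaperID} and {Country, Year}.
{Country, PaperID} has no BCNF violation.
{Country, Year} has no BCNF violation.
{AuthorID, PaperID, Year} has no BCNF violation.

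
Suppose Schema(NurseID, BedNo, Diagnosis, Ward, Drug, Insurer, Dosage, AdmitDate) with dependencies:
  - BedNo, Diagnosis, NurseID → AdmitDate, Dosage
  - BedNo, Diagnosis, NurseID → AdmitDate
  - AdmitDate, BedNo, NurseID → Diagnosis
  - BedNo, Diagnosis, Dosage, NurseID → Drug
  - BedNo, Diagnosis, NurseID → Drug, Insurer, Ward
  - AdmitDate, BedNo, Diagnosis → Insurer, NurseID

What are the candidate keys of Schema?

No FD produces {BedNo}, so it must be in every candidate key.
{AdmitDate, BedNo, Diagnosis}⁺ = {AdmitDate, BedNo, Diagnosis, Dosage, Drug, Insurer, NurseID, Ward}, which is every attribute, so {AdmitDate, BedNo, Diagnosis} is a candidate key.
{AdmitDate, BedNo, NurseID}⁺ = {AdmitDate, BedNo, Diagnosis, Dosage, Drug, Insurer, NurseID, Ward}, which is every attribute, so {AdmitDate, BedNo, NurseID} is a candidate key.
{BedNo, Diagnosis, NurseID}⁺ = {AdmitDate, BedNo, Diagnosis, Dosage, Drug, Insurer, NurseID, Ward}, which is every attribute, so {BedNo, Diagnosis, NurseID} is a candidate key.
These are minimal and exhaustive — every other superkey contains one of them.

{AdmitDate, BedNo, Diagnosis}, {AdmitDate, BedNo, NurseID}, {BedNo, Diagnosis, NurseID}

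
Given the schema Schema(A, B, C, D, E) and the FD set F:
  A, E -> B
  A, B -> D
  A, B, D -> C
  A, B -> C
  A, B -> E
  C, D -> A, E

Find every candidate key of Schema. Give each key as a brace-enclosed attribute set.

{A, B}, {A, E}, {C, D}

{A, B}⁺ = {A, B, C, D, E}, which is every attribute, so {A, B} is a candidate key.
{A, E}⁺ = {A, B, C, D, E}, which is every attribute, so {A, E} is a candidate key.
{C, D}⁺ = {A, B, C, D, E}, which is every attribute, so {C, D} is a candidate key.
These are minimal and exhaustive — every other superkey contains one of them.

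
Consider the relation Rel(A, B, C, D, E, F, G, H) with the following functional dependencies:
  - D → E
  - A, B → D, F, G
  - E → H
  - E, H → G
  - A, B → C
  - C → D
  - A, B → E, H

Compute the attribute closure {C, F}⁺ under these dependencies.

{C, D, E, F, G, H}

Start with {C, F}.
C → D applies; add {D} → now {C, D, F}.
D → E applies; add {E} → now {C, D, E, F}.
E → H applies; add {H} → now {C, D, E, F, H}.
E, H → G applies; add {G} → now {C, D, E, F, G, H}.
No further FD applies.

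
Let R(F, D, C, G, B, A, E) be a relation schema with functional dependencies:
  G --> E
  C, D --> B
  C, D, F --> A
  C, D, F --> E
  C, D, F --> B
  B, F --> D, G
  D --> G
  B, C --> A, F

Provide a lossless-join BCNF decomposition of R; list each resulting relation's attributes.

Candidate keys of the original relation: {B, C}, {C, D}.
{A, B, C, D, E, F, G}: {G} determines {E, G} here but is not a superkey — split on G --> E, giving {E, G} and {A, B, C, D, F, G}.
{E, G}: every determinant is a superkey — BCNF.
{A, B, C, D, F, G}: {B, F} determines {B, D, F, G} here but is not a superkey — split on B, F --> D, G, giving {B, D, F, G} and {A, B, C, F}.
{B, D, F, G}: {D} determines {D, G} here but is not a superkey — split on D --> G, giving {D, G} and {B, D, F}.
{D, G}: every determinant is a superkey — BCNF.
{B, D, F}: every determinant is a superkey — BCNF.
{A, B, C, F}: every determinant is a superkey — BCNF.

{A, B, C, F}; {B, D, F}; {D, G}; {E, G}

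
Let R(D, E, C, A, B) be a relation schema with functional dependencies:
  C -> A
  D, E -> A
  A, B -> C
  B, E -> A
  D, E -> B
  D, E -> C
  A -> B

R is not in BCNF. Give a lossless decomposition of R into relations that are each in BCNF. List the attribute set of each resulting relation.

Candidate key of the original relation: {D, E}.
In {A, B, C, D, E}, {C} is not a superkey ({C}⁺ restricted to this set is {A, B, C}), so split on C -> A, B into {A, B, C} and {C, D, E}.
{A, B, C} has no BCNF violation.
{C, D, E} has no BCNF violation.

{A, B, C}; {C, D, E}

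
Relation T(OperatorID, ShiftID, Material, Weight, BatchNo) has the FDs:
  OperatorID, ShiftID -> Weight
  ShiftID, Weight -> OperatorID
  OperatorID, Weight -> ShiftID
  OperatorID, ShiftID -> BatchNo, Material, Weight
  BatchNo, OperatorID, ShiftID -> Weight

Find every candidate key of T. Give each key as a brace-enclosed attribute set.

{OperatorID, ShiftID}, {OperatorID, Weight}, {ShiftID, Weight}

{OperatorID, ShiftID}⁺ = {BatchNo, Material, OperatorID, ShiftID, Weight} — all of the relation — so {OperatorID, ShiftID} is a candidate key.
{OperatorID, Weight}⁺ = {BatchNo, Material, OperatorID, ShiftID, Weight} — all of the relation — so {OperatorID, Weight} is a candidate key.
{ShiftID, Weight}⁺ = {BatchNo, Material, OperatorID, ShiftID, Weight} — all of the relation — so {ShiftID, Weight} is a candidate key.
Any other superkey properly contains one of these, so there are no further candidate keys.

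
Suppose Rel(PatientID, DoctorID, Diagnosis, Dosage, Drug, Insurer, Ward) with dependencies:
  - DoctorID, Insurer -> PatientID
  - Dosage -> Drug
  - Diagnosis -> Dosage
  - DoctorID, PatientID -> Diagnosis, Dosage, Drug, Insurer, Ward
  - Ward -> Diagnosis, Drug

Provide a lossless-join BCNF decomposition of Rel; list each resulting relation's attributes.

{Diagnosis, Dosage}; {Diagnosis, Ward}; {DoctorID, Insurer, PatientID, Ward}; {Dosage, Drug}

Candidate keys of the original relation: {DoctorID, Insurer}, {DoctorID, PatientID}.
In {Diagnosis, DoctorID, Dosage, Drug, Insurer, PatientID, Ward}, {Dosage} is not a superkey ({Dosage}⁺ restricted to this set is {Dosage, Drug}), so split on Dosage -> Drug into {Dosage, Drug} and {Diagnosis, DoctorID, Dosage, Insurer, PatientID, Ward}.
{Dosage, Drug} is in BCNF.
In {Diagnosis, DoctorID, Dosage, Insurer, PatientID, Ward}, {Diagnosis} is not a superkey ({Diagnosis}⁺ restricted to this set is {Diagnosis, Dosage}), so split on Diagnosis -> Dosage into {Diagnosis, Dosage} and {Diagnosis, DoctorID, Insurer, PatientID, Ward}.
{Diagnosis, Dosage} is in BCNF.
In {Diagnosis, DoctorID, Insurer, PatientID, Ward}, {Ward} is not a superkey ({Ward}⁺ restricted to this set is {Diagnosis, Ward}), so split on Ward -> Diagnosis into {Diagnosis, Ward} and {DoctorID, Insurer, PatientID, Ward}.
{Diagnosis, Ward} is in BCNF.
{DoctorID, Insurer, PatientID, Ward} is in BCNF.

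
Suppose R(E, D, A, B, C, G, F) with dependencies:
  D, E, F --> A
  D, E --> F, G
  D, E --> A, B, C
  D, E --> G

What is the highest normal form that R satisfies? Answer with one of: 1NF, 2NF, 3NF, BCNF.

Candidate key: {D, E}. Prime attributes: {D, E}.
Every FD has a superkey on the left, so the relation is in BCNF.

BCNF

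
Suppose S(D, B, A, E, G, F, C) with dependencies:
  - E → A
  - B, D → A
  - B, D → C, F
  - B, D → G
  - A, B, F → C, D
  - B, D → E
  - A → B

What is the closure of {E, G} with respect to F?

{A, B, E, G}

Start with {E, G}.
E → A applies; add {A} → now {A, E, G}.
A → B applies; add {B} → now {A, B, E, G}.
No further FD applies.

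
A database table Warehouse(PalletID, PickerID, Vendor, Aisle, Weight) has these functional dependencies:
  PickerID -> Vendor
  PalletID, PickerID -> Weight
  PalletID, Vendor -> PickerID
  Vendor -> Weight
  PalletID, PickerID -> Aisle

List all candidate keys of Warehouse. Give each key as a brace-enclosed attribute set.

{PalletID, PickerID}, {PalletID, Vendor}

{PalletID} never appears on the right of any FD, so every key must include it.
{PalletID, PickerID} is a candidate key since {PalletID, PickerID}⁺ = {Aisle, PalletID, PickerID, Vendor, Weight} covers every attribute.
{PalletID, Vendor} is a candidate key since {PalletID, Vendor}⁺ = {Aisle, PalletID, PickerID, Vendor, Weight} covers every attribute.
Any other superkey properly contains one of these, so there are no further candidate keys.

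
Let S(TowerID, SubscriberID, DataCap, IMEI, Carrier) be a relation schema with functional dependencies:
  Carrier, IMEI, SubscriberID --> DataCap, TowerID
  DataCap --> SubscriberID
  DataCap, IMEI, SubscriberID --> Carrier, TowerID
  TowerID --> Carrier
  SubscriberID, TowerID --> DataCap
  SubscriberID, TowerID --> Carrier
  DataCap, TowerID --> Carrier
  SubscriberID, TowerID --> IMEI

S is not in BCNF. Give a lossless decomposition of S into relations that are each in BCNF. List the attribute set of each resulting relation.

{Carrier, TowerID}; {DataCap, IMEI, TowerID}; {DataCap, SubscriberID}

Candidate keys of the original relation: {Carrier, IMEI, SubscriberID}, {DataCap, IMEI}, {DataCap, TowerID}, {SubscriberID, TowerID}.
In {Carrier, DataCap, IMEI, SubscriberID, TowerID}, {DataCap} is not a superkey ({DataCap}⁺ restricted to this set is {DataCap, SubscriberID}), so split on DataCap --> SubscriberID into {DataCap, SubscriberID} and {Carrier, DataCap, IMEI, TowerID}.
{DataCap, SubscriberID} has no BCNF violation.
In {Carrier, DataCap, IMEI, TowerID}, {TowerID} is not a superkey ({TowerID}⁺ restricted to this set is {Carrier, TowerID}), so split on TowerID --> Carrier into {Carrier, TowerID} and {DataCap, IMEI, TowerID}.
{Carrier, TowerID} has no BCNF violation.
{DataCap, IMEI, TowerID} has no BCNF violation.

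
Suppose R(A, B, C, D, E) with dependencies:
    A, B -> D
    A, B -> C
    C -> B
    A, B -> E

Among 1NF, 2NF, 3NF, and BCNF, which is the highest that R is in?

3NF

Candidate keys: {A, B}, {A, C}. Prime attributes: {A, B, C}.
C -> B: {C}⁺ = {B, C}, which is not all of the attributes, so the left side is not a superkey — BCNF is violated.
But every attribute on its right side ({B}) is prime, and the same holds for every other non-superkey FD, so 3NF still holds.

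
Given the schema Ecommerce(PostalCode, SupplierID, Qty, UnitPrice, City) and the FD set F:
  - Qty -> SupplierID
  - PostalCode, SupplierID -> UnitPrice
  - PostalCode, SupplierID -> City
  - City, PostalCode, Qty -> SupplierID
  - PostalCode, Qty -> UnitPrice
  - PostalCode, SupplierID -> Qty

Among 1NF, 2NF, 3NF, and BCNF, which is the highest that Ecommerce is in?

Candidate keys: {PostalCode, Qty}, {PostalCode, SupplierID}. Prime attributes: {PostalCode, Qty, SupplierID}.
Qty -> SupplierID breaks BCNF: {Qty}⁺ = {Qty, SupplierID}, so {Qty} is not a superkey.
Its right-hand attributes {SupplierID} are all prime, as are those of every other non-superkey FD — the relation is in 3NF.

3NF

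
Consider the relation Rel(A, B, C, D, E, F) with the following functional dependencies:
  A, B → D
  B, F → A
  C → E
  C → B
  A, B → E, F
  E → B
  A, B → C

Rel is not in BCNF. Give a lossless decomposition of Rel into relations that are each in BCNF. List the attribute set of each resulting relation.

{A, C, D, F}; {B, E}; {C, E}

Candidate keys of the original relation: {A, B}, {A, C}, {A, E}, {B, F}, {C, F}, {E, F}.
In {A, B, C, D, E, F}, {C} is not a superkey ({C}⁺ restricted to this set is {B, C, E}), so split on C → B, E into {B, C, E} and {A, C, D, F}.
In {B, C, E}, {E} is not a superkey ({E}⁺ restricted to this set is {B, E}), so split on E → B into {B, E} and {C, E}.
{B, E} is in BCNF.
{C, E} is in BCNF.
{A, C, D, F} is in BCNF.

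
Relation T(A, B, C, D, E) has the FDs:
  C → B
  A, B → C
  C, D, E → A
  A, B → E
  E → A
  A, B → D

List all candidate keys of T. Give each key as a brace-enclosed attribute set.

{A, B}⁺ = {A, B, C, D, E}, which is every attribute, so {A, B} is a candidate key.
{A, C}⁺ = {A, B, C, D, E}, which is every attribute, so {A, C} is a candidate key.
{B, E}⁺ = {A, B, C, D, E}, which is every attribute, so {B, E} is a candidate key.
{C, E}⁺ = {A, B, C, D, E}, which is every attribute, so {C, E} is a candidate key.
No proper subset of any of these is a key, and no other minimal superkey exists.

{A, B}, {A, C}, {B, E}, {C, E}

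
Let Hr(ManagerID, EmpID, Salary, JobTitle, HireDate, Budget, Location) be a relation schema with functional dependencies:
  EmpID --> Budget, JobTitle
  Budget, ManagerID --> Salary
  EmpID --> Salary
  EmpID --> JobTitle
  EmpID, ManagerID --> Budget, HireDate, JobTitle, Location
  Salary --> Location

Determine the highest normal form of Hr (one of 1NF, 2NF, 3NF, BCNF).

Candidate key: {EmpID, ManagerID}. Prime attributes: {EmpID, ManagerID}.
EmpID --> Budget, JobTitle breaks BCNF: {EmpID}⁺ = {Budget, EmpID, JobTitle, Location, Salary}, so {EmpID} is not a superkey.
EmpID --> Budget, JobTitle has non-prime {Budget, JobTitle} on the right and a non-superkey on the left, so 3NF fails.
{EmpID} is a proper subset of the key {EmpID, ManagerID}, and {EmpID}⁺ contains the non-prime attributes {Budget, JobTitle, Location, Salary} — a partial dependency, so 2NF is violated.

1NF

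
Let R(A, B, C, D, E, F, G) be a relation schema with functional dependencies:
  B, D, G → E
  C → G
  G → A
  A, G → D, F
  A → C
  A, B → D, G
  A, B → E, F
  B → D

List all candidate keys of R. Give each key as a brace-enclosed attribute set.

{A, B}, {B, C}, {B, G}

Attributes never on any right-hand side: {B} — every candidate key must contain it.
{A, B}⁺ = {A, B, C, D, E, F, G}, which is every attribute, so {A, B} is a candidate key.
{B, C}⁺ = {A, B, C, D, E, F, G}, which is every attribute, so {B, C} is a candidate key.
{B, G}⁺ = {A, B, C, D, E, F, G}, which is every attribute, so {B, G} is a candidate key.
These are minimal and exhaustive — every other superkey contains one of them.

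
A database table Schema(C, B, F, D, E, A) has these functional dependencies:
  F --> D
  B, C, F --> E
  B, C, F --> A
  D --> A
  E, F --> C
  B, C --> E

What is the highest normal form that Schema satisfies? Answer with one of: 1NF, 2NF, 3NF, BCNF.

Candidate keys: {B, C, F}, {B, E, F}. Prime attributes: {B, C, E, F}.
For F --> D we have {F}⁺ = {A, D, F}; {F} is not a superkey, so BCNF fails.
F --> D has non-prime {D} on the right and a non-superkey on the left, so 3NF fails.
{F} is a proper subset of the key {B, C, F}, and {F}⁺ contains the non-prime attributes {A, D} — a partial dependency, so 2NF is violated.

1NF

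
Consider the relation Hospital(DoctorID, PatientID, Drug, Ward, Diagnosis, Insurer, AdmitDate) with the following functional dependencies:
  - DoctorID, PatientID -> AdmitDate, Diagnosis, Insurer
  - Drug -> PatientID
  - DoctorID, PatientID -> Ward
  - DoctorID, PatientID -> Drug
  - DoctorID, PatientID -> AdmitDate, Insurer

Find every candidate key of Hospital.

{DoctorID, Drug}, {DoctorID, PatientID}

No FD produces {DoctorID}, so it must be in every candidate key.
Closure of {DoctorID, Drug} is {AdmitDate, Diagnosis, DoctorID, Drug, Insurer, PatientID, Ward}, the whole schema; {DoctorID, Drug} is a candidate key.
Closure of {DoctorID, PatientID} is {AdmitDate, Diagnosis, DoctorID, Drug, Insurer, PatientID, Ward}, the whole schema; {DoctorID, PatientID} is a candidate key.
No proper subset of any of these is a key, and no other minimal superkey exists.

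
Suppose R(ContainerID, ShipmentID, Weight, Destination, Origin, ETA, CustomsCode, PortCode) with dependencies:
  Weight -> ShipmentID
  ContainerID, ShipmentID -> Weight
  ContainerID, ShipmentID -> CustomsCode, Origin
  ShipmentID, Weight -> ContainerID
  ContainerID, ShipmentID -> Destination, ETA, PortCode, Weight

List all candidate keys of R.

{Weight} is a candidate key since {Weight}⁺ = {ContainerID, CustomsCode, Destination, ETA, Origin, PortCode, ShipmentID, Weight} covers every attribute.
{ContainerID, ShipmentID} is a candidate key since {ContainerID, ShipmentID}⁺ = {ContainerID, CustomsCode, Destination, ETA, Origin, PortCode, ShipmentID, Weight} covers every attribute.
These are minimal and exhaustive — every other superkey contains one of them.

{ContainerID, ShipmentID}, {Weight}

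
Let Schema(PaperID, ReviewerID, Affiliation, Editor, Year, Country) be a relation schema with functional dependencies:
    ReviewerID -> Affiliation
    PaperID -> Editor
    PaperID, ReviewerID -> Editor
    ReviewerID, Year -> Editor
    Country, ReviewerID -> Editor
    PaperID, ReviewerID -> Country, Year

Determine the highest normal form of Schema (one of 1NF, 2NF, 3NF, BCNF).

Candidate key: {PaperID, ReviewerID}. Prime attributes: {PaperID, ReviewerID}.
ReviewerID -> Affiliation breaks BCNF: {ReviewerID}⁺ = {Affiliation, ReviewerID}, so {ReviewerID} is not a superkey.
ReviewerID -> Affiliation determines the non-prime attribute {Affiliation} from a non-superkey — 3NF is violated.
Since {PaperID} ⊂ {PaperID, ReviewerID} and {PaperID}⁺ ⊇ {Editor} with {Editor} non-prime, there is a partial dependency; 2NF fails.

1NF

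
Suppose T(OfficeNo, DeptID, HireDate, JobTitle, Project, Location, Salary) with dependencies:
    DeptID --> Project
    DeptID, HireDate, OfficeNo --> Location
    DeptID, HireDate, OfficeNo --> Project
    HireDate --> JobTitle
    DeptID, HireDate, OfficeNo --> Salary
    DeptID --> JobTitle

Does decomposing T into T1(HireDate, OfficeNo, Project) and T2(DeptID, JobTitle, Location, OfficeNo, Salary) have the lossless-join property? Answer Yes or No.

No

T1 ∩ T2 = {OfficeNo}; its closure under F is {OfficeNo}.
T1 ⊄ {OfficeNo} and T2 ⊄ {OfficeNo}, so the split is lossy.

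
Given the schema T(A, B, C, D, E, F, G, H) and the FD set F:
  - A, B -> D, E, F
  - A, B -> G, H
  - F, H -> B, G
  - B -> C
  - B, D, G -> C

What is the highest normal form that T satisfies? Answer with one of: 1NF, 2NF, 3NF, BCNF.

1NF

Candidate keys: {A, B}, {A, F, H}. Prime attributes: {A, B, F, H}.
For F, H -> B, G we have {F, H}⁺ = {B, C, F, G, H}; {F, H} is not a superkey, so BCNF fails.
F, H -> B, G has non-prime {G} on the right and a non-superkey on the left, so 3NF fails.
Since {B} ⊂ {A, B} and {B}⁺ ⊇ {C} with {C} non-prime, there is a partial dependency; 2NF fails.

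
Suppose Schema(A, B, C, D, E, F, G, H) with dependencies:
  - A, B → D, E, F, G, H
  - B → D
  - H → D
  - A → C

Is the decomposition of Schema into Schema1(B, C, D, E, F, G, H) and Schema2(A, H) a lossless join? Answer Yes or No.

No

The shared attributes are {H} and {H}⁺ = {D, H}.
Schema1 ⊄ {D, H} and Schema2 ⊄ {D, H}, so the split is lossy.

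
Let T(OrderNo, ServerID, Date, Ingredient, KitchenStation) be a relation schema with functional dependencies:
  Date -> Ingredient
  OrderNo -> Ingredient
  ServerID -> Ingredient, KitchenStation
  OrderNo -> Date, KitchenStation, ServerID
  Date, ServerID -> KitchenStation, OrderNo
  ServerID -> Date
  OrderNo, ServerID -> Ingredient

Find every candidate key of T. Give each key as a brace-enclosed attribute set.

{OrderNo}⁺ = {Date, Ingredient, KitchenStation, OrderNo, ServerID}, which is every attribute, so {OrderNo} is a candidate key.
{ServerID}⁺ = {Date, Ingredient, KitchenStation, OrderNo, ServerID}, which is every attribute, so {ServerID} is a candidate key.
Any other superkey properly contains one of these, so there are no further candidate keys.

{OrderNo}, {ServerID}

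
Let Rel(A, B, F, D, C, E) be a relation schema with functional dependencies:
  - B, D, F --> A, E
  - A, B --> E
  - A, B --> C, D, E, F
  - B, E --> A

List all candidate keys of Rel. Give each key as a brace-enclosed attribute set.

{B} never appears on the right of any FD, so every key must include it.
Closure of {A, B} is {A, B, C, D, E, F}, the whole schema; {A, B} is a candidate key.
Closure of {B, E} is {A, B, C, D, E, F}, the whole schema; {B, E} is a candidate key.
Closure of {B, D, F} is {A, B, C, D, E, F}, the whole schema; {B, D, F} is a candidate key.
No proper subset of any of these is a key, and no other minimal superkey exists.

{A, B}, {B, D, F}, {B, E}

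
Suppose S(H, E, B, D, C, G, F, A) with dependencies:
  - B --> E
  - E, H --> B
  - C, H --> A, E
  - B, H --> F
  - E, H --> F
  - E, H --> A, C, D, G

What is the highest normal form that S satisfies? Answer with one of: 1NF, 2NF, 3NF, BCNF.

3NF

Candidate keys: {B, H}, {C, H}, {E, H}. Prime attributes: {B, C, E, H}.
B --> E: {B}⁺ = {B, E}, which is not all of the attributes, so the left side is not a superkey — BCNF is violated.
Its right-hand attributes {E} are all prime, as are those of every other non-superkey FD — the relation is in 3NF.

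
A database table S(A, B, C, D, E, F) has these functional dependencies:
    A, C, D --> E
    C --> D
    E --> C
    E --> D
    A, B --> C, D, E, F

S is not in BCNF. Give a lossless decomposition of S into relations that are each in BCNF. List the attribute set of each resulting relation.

{A, B, C, F}; {A, E}; {C, D}; {C, E}

Candidate key of the original relation: {A, B}.
{A, B, C, D, E, F}: {A, C, D} determines {A, C, D, E} here but is not a superkey — split on A, C, D --> E, giving {A, C, D, E} and {A, B, C, D, F}.
{A, C, D, E}: {C} determines {C, D} here but is not a superkey — split on C --> D, giving {C, D} and {A, C, E}.
{C, D} is in BCNF.
{A, C, E}: {E} determines {C, E} here but is not a superkey — split on E --> C, giving {C, E} and {A, E}.
{C, E} is in BCNF.
{A, E} is in BCNF.
{A, B, C, D, F}: {C} determines {C, D} here but is not a superkey — split on C --> D, giving {C, D} and {A, B, C, F}.
{C, D} is in BCNF.
{A, B, C, F} is in BCNF.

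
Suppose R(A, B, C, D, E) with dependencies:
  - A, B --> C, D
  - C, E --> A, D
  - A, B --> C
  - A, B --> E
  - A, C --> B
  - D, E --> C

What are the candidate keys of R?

Closure of {A, B} is {A, B, C, D, E}, the whole schema; {A, B} is a candidate key.
Closure of {A, C} is {A, B, C, D, E}, the whole schema; {A, C} is a candidate key.
Closure of {C, E} is {A, B, C, D, E}, the whole schema; {C, E} is a candidate key.
Closure of {D, E} is {A, B, C, D, E}, the whole schema; {D, E} is a candidate key.
These are minimal and exhaustive — every other superkey contains one of them.

{A, B}, {A, C}, {C, E}, {D, E}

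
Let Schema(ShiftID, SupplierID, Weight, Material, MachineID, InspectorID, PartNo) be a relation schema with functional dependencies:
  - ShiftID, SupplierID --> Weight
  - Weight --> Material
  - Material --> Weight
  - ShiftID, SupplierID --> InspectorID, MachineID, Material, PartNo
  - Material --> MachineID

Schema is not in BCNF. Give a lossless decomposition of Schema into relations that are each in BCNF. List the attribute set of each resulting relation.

Candidate key of the original relation: {ShiftID, SupplierID}.
{InspectorID, MachineID, Material, PartNo, ShiftID, SupplierID, Weight}: {Weight} determines {MachineID, Material, Weight} here but is not a superkey — split on Weight --> MachineID, Material, giving {MachineID, Material, Weight} and {InspectorID, PartNo, ShiftID, SupplierID, Weight}.
{MachineID, Material, Weight} is in BCNF.
{InspectorID, PartNo, ShiftID, SupplierID, Weight} is in BCNF.

{InspectorID, PartNo, ShiftID, SupplierID, Weight}; {MachineID, Material, Weight}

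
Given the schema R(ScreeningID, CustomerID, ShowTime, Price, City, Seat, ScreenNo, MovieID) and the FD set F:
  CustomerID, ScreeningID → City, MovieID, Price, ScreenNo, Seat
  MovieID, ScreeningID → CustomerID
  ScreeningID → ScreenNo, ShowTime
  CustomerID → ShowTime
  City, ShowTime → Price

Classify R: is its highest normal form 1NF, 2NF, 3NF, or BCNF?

1NF

Candidate keys: {CustomerID, ScreeningID}, {MovieID, ScreeningID}. Prime attributes: {CustomerID, MovieID, ScreeningID}.
ScreeningID → ScreenNo, ShowTime: {ScreeningID}⁺ = {ScreenNo, ScreeningID, ShowTime}, which is not all of the attributes, so the left side is not a superkey — BCNF is violated.
Because {ScreenNo, ShowTime} are non-prime and the left side of ScreeningID → ScreenNo, ShowTime is not a superkey, the relation is not in 3NF.
The proper key subset {CustomerID} of {CustomerID, ScreeningID} determines non-prime {ShowTime}, so the relation is not even in 2NF.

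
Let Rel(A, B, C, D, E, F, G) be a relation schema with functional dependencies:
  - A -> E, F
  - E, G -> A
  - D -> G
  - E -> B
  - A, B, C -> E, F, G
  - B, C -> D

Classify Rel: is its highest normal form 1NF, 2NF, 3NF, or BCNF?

Candidate keys: {A, C}, {C, E}. Prime attributes: {A, C, E}.
For A -> E, F we have {A}⁺ = {A, B, E, F}; {A} is not a superkey, so BCNF fails.
A -> E, F determines the non-prime attribute {F} from a non-superkey — 3NF is violated.
{A} is a proper subset of the key {A, C}, and {A}⁺ contains the non-prime attributes {B, F} — a partial dependency, so 2NF is violated.

1NF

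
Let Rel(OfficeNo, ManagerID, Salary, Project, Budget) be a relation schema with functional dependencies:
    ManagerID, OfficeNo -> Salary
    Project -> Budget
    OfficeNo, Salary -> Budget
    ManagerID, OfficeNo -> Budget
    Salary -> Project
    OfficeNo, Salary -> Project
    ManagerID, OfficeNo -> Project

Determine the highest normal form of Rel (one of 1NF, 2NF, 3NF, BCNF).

2NF

Candidate key: {ManagerID, OfficeNo}. Prime attributes: {ManagerID, OfficeNo}.
Project -> Budget: {Project}⁺ = {Budget, Project}, which is not all of the attributes, so the left side is not a superkey — BCNF is violated.
Project -> Budget determines the non-prime attribute {Budget} from a non-superkey — 3NF is violated.
No non-prime attribute depends on a proper subset of any candidate key, so 2NF holds.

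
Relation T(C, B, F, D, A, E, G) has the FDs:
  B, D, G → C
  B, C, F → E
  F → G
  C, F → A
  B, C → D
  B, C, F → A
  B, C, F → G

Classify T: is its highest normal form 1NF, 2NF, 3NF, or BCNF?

Candidate keys: {B, C, F}, {B, D, F}. Prime attributes: {B, C, D, F}.
B, D, G → C: {B, D, G}⁺ = {B, C, D, G}, which is not all of the attributes, so the left side is not a superkey — BCNF is violated.
Because {G} is non-prime and the left side of F → G is not a superkey, the relation is not in 3NF.
{F} is a proper subset of the key {B, C, F}, and {F}⁺ contains the non-prime attribute {G} — a partial dependency, so 2NF is violated.

1NF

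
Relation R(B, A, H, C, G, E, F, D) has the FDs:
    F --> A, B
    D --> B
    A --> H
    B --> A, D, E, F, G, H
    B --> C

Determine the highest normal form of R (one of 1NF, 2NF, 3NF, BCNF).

2NF

Candidate keys: {B}, {D}, {F}. Prime attributes: {B, D, F}.
For A --> H we have {A}⁺ = {A, H}; {A} is not a superkey, so BCNF fails.
Because {H} is non-prime and the left side of A --> H is not a superkey, the relation is not in 3NF.
Every candidate key is a single attribute, so no partial dependency is possible; 2NF holds.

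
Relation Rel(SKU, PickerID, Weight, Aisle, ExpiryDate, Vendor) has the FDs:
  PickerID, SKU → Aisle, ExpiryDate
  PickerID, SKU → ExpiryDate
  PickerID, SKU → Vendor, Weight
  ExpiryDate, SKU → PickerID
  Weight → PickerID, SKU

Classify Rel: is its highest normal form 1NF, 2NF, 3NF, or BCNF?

BCNF

Candidate keys: {ExpiryDate, SKU}, {PickerID, SKU}, {Weight}. Prime attributes: {ExpiryDate, PickerID, SKU, Weight}.
The left-hand side of every FD is a superkey, so BCNF is satisfied.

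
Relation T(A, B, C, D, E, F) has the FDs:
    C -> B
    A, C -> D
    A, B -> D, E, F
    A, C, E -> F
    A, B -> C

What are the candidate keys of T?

Attributes never on any right-hand side: {A} — every candidate key must contain it.
{A, B}⁺ = {A, B, C, D, E, F} — all of the relation — so {A, B} is a candidate key.
{A, C}⁺ = {A, B, C, D, E, F} — all of the relation — so {A, C} is a candidate key.
No proper subset of any of these is a key, and no other minimal superkey exists.

{A, B}, {A, C}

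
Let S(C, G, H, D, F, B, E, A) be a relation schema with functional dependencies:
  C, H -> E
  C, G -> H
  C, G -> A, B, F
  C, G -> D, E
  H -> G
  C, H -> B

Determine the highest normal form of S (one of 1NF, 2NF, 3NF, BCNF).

3NF

Candidate keys: {C, G}, {C, H}. Prime attributes: {C, G, H}.
H -> G breaks BCNF: {H}⁺ = {G, H}, so {H} is not a superkey.
Since {G} ⊆ prime attributes and every other non-superkey FD also has a prime right side, the schema is in 3NF.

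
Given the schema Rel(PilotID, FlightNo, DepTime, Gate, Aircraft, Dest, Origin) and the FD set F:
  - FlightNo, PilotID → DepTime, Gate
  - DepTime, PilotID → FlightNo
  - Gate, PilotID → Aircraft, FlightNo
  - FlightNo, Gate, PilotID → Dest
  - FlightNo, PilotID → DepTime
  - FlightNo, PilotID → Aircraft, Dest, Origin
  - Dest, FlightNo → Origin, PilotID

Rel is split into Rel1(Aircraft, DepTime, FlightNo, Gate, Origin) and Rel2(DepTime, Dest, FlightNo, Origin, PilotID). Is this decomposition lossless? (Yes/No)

Rel1 ∩ Rel2 = {DepTime, FlightNo, Origin}; its closure under F is {DepTime, FlightNo, Origin}.
Rel1 ⊄ {DepTime, FlightNo, Origin} and Rel2 ⊄ {DepTime, FlightNo, Origin}, so the split is lossy.

No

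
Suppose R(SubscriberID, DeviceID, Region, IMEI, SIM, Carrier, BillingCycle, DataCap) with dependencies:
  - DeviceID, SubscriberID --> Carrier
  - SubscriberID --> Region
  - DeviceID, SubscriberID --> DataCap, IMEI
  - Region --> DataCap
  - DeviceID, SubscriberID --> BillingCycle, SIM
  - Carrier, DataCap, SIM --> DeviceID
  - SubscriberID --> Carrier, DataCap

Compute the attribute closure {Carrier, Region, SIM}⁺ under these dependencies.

{Carrier, DataCap, DeviceID, Region, SIM}

Start with {Carrier, Region, SIM}.
Region --> DataCap applies; add {DataCap} → now {Carrier, DataCap, Region, SIM}.
Carrier, DataCap, SIM --> DeviceID applies; add {DeviceID} → now {Carrier, DataCap, DeviceID, Region, SIM}.
No further FD applies.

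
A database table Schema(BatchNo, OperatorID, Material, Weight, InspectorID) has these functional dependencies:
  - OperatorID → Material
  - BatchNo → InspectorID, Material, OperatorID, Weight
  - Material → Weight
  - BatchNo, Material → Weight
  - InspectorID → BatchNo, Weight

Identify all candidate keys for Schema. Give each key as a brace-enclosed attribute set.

{BatchNo}⁺ = {BatchNo, InspectorID, Material, OperatorID, Weight}, which is every attribute, so {BatchNo} is a candidate key.
{InspectorID}⁺ = {BatchNo, InspectorID, Material, OperatorID, Weight}, which is every attribute, so {InspectorID} is a candidate key.
No proper subset of any of these is a key, and no other minimal superkey exists.

{BatchNo}, {InspectorID}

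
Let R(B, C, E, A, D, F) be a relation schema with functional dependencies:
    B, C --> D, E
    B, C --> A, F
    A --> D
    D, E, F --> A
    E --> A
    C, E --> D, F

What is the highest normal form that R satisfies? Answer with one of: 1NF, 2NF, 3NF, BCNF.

Candidate key: {B, C}. Prime attributes: {B, C}.
A --> D: {A}⁺ = {A, D}, which is not all of the attributes, so the left side is not a superkey — BCNF is violated.
Because {D} is non-prime and the left side of A --> D is not a superkey, the relation is not in 3NF.
Checking every proper subset of each key, none determines a non-prime attribute — 2NF is satisfied.

2NF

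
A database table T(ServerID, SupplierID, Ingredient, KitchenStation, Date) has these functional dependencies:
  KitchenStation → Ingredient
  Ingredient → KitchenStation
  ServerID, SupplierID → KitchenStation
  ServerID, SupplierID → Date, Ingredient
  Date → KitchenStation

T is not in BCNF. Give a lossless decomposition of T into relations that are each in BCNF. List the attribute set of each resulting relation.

Candidate key of the original relation: {ServerID, SupplierID}.
{Date, Ingredient, KitchenStation, ServerID, SupplierID}: {KitchenStation} determines {Ingredient, KitchenStation} here but is not a superkey — split on KitchenStation → Ingredient, giving {Ingredient, KitchenStation} and {Date, KitchenStation, ServerID, SupplierID}.
{Ingredient, KitchenStation} is in BCNF.
{Date, KitchenStation, ServerID, SupplierID}: {Date} determines {Date, KitchenStation} here but is not a superkey — split on Date → KitchenStation, giving {Date, KitchenStation} and {Date, ServerID, SupplierID}.
{Date, KitchenStation} is in BCNF.
{Date, ServerID, SupplierID} is in BCNF.

{Date, KitchenStation}; {Date, ServerID, SupplierID}; {Ingredient, KitchenStation}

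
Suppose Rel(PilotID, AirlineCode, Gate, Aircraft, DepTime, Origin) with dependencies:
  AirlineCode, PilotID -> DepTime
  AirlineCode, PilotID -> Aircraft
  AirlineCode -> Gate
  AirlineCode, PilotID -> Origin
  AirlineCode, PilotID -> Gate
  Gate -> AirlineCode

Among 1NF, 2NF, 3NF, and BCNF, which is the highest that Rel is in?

Candidate keys: {AirlineCode, PilotID}, {Gate, PilotID}. Prime attributes: {AirlineCode, Gate, PilotID}.
AirlineCode -> Gate breaks BCNF: {AirlineCode}⁺ = {AirlineCode, Gate}, so {AirlineCode} is not a superkey.
Its right-hand attributes {Gate} are all prime, as are those of every other non-superkey FD — the relation is in 3NF.

3NF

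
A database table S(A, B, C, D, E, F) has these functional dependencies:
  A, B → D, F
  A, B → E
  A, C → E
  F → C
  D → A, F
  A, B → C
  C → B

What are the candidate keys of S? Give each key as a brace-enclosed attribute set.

{A, B}, {A, C}, {A, F}, {D}

Closure of {D} is {A, B, C, D, E, F}, the whole schema; {D} is a candidate key.
Closure of {A, B} is {A, B, C, D, E, F}, the whole schema; {A, B} is a candidate key.
Closure of {A, C} is {A, B, C, D, E, F}, the whole schema; {A, C} is a candidate key.
Closure of {A, F} is {A, B, C, D, E, F}, the whole schema; {A, F} is a candidate key.
Any other superkey properly contains one of these, so there are no further candidate keys.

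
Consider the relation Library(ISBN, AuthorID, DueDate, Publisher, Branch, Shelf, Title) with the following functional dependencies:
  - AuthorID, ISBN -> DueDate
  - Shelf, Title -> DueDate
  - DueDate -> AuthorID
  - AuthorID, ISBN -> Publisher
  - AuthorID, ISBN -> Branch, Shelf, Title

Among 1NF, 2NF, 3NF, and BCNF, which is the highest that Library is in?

Candidate keys: {AuthorID, ISBN}, {DueDate, ISBN}, {ISBN, Shelf, Title}. Prime attributes: {AuthorID, DueDate, ISBN, Shelf, Title}.
For Shelf, Title -> DueDate we have {Shelf, Title}⁺ = {AuthorID, DueDate, Shelf, Title}; {Shelf, Title} is not a superkey, so BCNF fails.
Since {DueDate} ⊆ prime attributes and every other non-superkey FD also has a prime right side, the schema is in 3NF.

3NF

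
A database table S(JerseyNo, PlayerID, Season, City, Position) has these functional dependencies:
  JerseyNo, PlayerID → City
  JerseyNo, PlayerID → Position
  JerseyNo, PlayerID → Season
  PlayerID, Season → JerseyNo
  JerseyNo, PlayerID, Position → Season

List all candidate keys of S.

{JerseyNo, PlayerID}, {PlayerID, Season}

{PlayerID} never appears on the right of any FD, so every key must include it.
{JerseyNo, PlayerID}⁺ = {City, JerseyNo, PlayerID, Position, Season} — all of the relation — so {JerseyNo, PlayerID} is a candidate key.
{PlayerID, Season}⁺ = {City, JerseyNo, PlayerID, Position, Season} — all of the relation — so {PlayerID, Season} is a candidate key.
These are minimal and exhaustive — every other superkey contains one of them.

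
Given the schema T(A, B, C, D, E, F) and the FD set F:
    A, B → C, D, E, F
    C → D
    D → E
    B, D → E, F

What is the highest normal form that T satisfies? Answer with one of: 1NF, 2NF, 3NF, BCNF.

2NF

Candidate key: {A, B}. Prime attributes: {A, B}.
C → D breaks BCNF: {C}⁺ = {C, D, E}, so {C} is not a superkey.
C → D determines the non-prime attribute {D} from a non-superkey — 3NF is violated.
No non-prime attribute depends on a proper subset of any candidate key, so 2NF holds.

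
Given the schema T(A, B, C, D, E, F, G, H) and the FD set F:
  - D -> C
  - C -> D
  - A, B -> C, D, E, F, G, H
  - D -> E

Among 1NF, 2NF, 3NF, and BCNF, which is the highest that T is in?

Candidate key: {A, B}. Prime attributes: {A, B}.
D -> C: {D}⁺ = {C, D, E}, which is not all of the attributes, so the left side is not a superkey — BCNF is violated.
Because {C} is non-prime and the left side of D -> C is not a superkey, the relation is not in 3NF.
No non-prime attribute depends on a proper subset of any candidate key, so 2NF holds.

2NF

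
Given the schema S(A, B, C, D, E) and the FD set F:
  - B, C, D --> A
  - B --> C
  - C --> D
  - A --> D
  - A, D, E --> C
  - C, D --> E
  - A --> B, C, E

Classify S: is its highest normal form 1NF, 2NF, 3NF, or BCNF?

2NF

Candidate keys: {A}, {B}. Prime attributes: {A, B}.
For C --> D we have {C}⁺ = {C, D, E}; {C} is not a superkey, so BCNF fails.
Because {D} is non-prime and the left side of C --> D is not a superkey, the relation is not in 3NF.
With only single-attribute keys there can be no partial dependency, so 2NF holds.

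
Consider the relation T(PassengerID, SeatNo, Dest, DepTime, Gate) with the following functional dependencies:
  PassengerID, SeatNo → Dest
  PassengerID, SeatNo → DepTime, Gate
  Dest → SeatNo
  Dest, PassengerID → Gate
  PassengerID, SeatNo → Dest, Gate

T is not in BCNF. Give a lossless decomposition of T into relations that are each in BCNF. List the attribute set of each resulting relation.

{DepTime, Dest, Gate, PassengerID}; {Dest, SeatNo}

Candidate keys of the original relation: {Dest, PassengerID}, {PassengerID, SeatNo}.
Within {DepTime, Dest, Gate, PassengerID, SeatNo}: {Dest}⁺ ∩ {DepTime, Dest, Gate, PassengerID, SeatNo} = {Dest, SeatNo}, not the whole set, so Dest → SeatNo violates BCNF; decompose into {Dest, SeatNo} and {DepTime, Dest, Gate, PassengerID}.
{Dest, SeatNo}: every determinant is a superkey — BCNF.
{DepTime, Dest, Gate, PassengerID}: every determinant is a superkey — BCNF.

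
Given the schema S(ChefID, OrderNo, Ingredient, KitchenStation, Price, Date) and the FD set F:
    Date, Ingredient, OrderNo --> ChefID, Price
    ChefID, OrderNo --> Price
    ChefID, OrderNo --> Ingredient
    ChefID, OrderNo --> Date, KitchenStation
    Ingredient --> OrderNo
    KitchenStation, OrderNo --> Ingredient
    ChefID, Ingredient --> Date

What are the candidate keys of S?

{ChefID, Ingredient} is a candidate key since {ChefID, Ingredient}⁺ = {ChefID, Date, Ingredient, KitchenStation, OrderNo, Price} covers every attribute.
{ChefID, OrderNo} is a candidate key since {ChefID, OrderNo}⁺ = {ChefID, Date, Ingredient, KitchenStation, OrderNo, Price} covers every attribute.
{Date, Ingredient} is a candidate key since {Date, Ingredient}⁺ = {ChefID, Date, Ingredient, KitchenStation, OrderNo, Price} covers every attribute.
{Date, KitchenStation, OrderNo} is a candidate key since {Date, KitchenStation, OrderNo}⁺ = {ChefID, Date, Ingredient, KitchenStation, OrderNo, Price} covers every attribute.
Any other superkey properly contains one of these, so there are no further candidate keys.

{ChefID, Ingredient}, {ChefID, OrderNo}, {Date, Ingredient}, {Date, KitchenStation, OrderNo}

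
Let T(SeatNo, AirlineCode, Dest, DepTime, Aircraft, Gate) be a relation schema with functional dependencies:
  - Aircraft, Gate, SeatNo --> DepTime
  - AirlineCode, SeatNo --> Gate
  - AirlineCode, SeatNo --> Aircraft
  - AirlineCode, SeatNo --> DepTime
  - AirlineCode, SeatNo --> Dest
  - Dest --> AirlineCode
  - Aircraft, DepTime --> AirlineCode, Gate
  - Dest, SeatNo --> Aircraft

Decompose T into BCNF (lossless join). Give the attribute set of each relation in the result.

{Aircraft, DepTime, Dest, SeatNo}; {Aircraft, DepTime, Gate}; {AirlineCode, Dest}

Candidate keys of the original relation: {Aircraft, DepTime, SeatNo}, {Aircraft, Gate, SeatNo}, {AirlineCode, SeatNo}, {Dest, SeatNo}.
Within {Aircraft, AirlineCode, DepTime, Dest, Gate, SeatNo}: {Dest}⁺ ∩ {Aircraft, AirlineCode, DepTime, Dest, Gate, SeatNo} = {AirlineCode, Dest}, not the whole set, so Dest --> AirlineCode violates BCNF; decompose into {AirlineCode, Dest} and {Aircraft, DepTime, Dest, Gate, SeatNo}.
{AirlineCode, Dest}: every determinant is a superkey — BCNF.
Within {Aircraft, DepTime, Dest, Gate, SeatNo}: {Aircraft, DepTime}⁺ ∩ {Aircraft, DepTime, Dest, Gate, SeatNo} = {Aircraft, DepTime, Gate}, not the whole set, so Aircraft, DepTime --> Gate violates BCNF; decompose into {Aircraft, DepTime, Gate} and {Aircraft, DepTime, Dest, SeatNo}.
{Aircraft, DepTime, Gate}: every determinant is a superkey — BCNF.
{Aircraft, DepTime, Dest, SeatNo}: every determinant is a superkey — BCNF.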